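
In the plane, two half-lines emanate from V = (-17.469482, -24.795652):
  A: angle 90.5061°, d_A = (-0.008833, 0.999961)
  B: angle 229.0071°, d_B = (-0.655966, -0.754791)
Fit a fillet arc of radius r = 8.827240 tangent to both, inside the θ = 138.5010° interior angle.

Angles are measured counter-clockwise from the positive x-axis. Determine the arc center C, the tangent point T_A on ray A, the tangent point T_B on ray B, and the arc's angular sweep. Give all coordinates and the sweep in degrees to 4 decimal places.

bisector direction at 159.7566° = (-0.938231,0.346009)
center distance |VC| = r/sin(θ/2) = 8.827240/sin(69.2505°) = 9.439502
C = V + |VC|·bis = (-26.3259,-21.5295)
T_A = V + ((C−V)·d_A)·d_A = V + 3.3443·d_A = (-17.4990,-21.4515)
T_B = V + ((C−V)·d_B)·d_B = V + 3.3443·d_B = (-19.6632,-27.3199)
sweep = 180° − θ = 41.4990°

center=(-26.3259,-21.5295) T_A=(-17.4990,-21.4515) T_B=(-19.6632,-27.3199) sweep=41.4990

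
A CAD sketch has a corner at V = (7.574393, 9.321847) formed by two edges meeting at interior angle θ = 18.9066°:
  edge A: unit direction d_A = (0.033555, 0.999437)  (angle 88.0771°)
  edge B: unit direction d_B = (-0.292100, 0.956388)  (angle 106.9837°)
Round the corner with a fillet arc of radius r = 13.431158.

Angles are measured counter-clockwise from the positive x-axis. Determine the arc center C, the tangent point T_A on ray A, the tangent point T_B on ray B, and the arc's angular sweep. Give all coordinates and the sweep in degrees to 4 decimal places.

center=(-3.1425,90.3924) T_A=(10.2811,89.9417) T_B=(-15.9879,86.4691) sweep=161.0934

bisector direction at 97.5304° = (-0.131052,0.991375)
center distance |VC| = r/sin(θ/2) = 13.431158/sin(9.4533°) = 81.775808
C = V + |VC|·bis = (-3.1425,90.3924)
T_A = V + ((C−V)·d_A)·d_A = V + 80.6653·d_A = (10.2811,89.9417)
T_B = V + ((C−V)·d_B)·d_B = V + 80.6653·d_B = (-15.9879,86.4691)
sweep = 180° − θ = 161.0934°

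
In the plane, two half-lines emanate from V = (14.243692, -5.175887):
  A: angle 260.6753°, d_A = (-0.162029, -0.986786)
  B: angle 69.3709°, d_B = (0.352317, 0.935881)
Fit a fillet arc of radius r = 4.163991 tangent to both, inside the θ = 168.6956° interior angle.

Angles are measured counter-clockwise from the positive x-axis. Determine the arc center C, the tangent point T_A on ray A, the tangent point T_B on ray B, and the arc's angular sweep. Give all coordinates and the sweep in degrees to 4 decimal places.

center=(18.2859,-6.2572) T_A=(14.1769,-5.5826) T_B=(14.3889,-4.7902) sweep=11.3044

bisector direction at 345.0231° = (0.966030,-0.258430)
center distance |VC| = r/sin(θ/2) = 4.163991/sin(84.3478°) = 4.184335
C = V + |VC|·bis = (18.2859,-6.2572)
T_A = V + ((C−V)·d_A)·d_A = V + 0.4121·d_A = (14.1769,-5.5826)
T_B = V + ((C−V)·d_B)·d_B = V + 0.4121·d_B = (14.3889,-4.7902)
sweep = 180° − θ = 11.3044°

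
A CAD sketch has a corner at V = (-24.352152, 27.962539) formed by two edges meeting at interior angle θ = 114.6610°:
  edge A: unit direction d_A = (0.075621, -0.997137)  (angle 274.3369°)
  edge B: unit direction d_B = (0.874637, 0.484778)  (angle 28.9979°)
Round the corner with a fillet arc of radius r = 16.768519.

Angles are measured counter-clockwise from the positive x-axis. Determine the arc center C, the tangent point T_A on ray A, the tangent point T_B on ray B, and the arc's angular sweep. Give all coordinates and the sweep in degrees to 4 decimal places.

center=(-6.8185,18.5088) T_A=(-23.5390,17.2407) T_B=(-14.9475,33.1752) sweep=65.3390

bisector direction at 331.6674° = (0.880207,-0.474589)
center distance |VC| = r/sin(θ/2) = 16.768519/sin(57.3305°) = 19.919879
C = V + |VC|·bis = (-6.8185,18.5088)
T_A = V + ((C−V)·d_A)·d_A = V + 10.7526·d_A = (-23.5390,17.2407)
T_B = V + ((C−V)·d_B)·d_B = V + 10.7526·d_B = (-14.9475,33.1752)
sweep = 180° − θ = 65.3390°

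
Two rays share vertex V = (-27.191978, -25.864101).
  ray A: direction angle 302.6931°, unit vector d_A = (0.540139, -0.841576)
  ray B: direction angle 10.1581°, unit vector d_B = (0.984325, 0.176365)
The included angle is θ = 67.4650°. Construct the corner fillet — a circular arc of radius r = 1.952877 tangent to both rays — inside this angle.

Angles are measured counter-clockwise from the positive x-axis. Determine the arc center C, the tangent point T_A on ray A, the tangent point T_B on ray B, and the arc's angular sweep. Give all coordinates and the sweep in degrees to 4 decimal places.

bisector direction at 336.4256° = (0.916542,-0.399940)
center distance |VC| = r/sin(θ/2) = 1.952877/sin(33.7325°) = 3.516693
C = V + |VC|·bis = (-23.9688,-27.2706)
T_A = V + ((C−V)·d_A)·d_A = V + 2.9246·d_A = (-25.6123,-28.3254)
T_B = V + ((C−V)·d_B)·d_B = V + 2.9246·d_B = (-24.3132,-25.3483)
sweep = 180° − θ = 112.5350°

center=(-23.9688,-27.2706) T_A=(-25.6123,-28.3254) T_B=(-24.3132,-25.3483) sweep=112.5350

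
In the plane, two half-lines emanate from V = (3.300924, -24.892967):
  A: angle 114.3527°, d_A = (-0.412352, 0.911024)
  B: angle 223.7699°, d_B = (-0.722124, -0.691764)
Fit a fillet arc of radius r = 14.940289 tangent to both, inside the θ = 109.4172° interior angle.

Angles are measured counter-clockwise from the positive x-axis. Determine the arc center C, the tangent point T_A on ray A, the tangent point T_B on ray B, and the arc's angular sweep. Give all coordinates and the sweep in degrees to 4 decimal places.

center=(-14.6706,-21.4196) T_A=(-1.0597,-15.2589) T_B=(-4.3355,-32.2083) sweep=70.5828

bisector direction at 169.0613° = (-0.981831,0.189759)
center distance |VC| = r/sin(θ/2) = 14.940289/sin(54.7086°) = 18.304146
C = V + |VC|·bis = (-14.6706,-21.4196)
T_A = V + ((C−V)·d_A)·d_A = V + 10.5749·d_A = (-1.0597,-15.2589)
T_B = V + ((C−V)·d_B)·d_B = V + 10.5749·d_B = (-4.3355,-32.2083)
sweep = 180° − θ = 70.5828°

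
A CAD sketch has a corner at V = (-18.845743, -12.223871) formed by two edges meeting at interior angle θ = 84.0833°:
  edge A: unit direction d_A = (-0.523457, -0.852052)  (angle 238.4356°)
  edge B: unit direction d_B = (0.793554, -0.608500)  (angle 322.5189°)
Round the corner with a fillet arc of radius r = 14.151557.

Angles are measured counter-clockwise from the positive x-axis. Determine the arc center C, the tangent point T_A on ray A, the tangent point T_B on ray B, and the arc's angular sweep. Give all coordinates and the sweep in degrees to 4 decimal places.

center=(-15.0030,-33.0037) T_A=(-27.0608,-25.5959) T_B=(-6.3918,-21.7736) sweep=95.9167

bisector direction at 280.4772° = (0.181845,-0.983327)
center distance |VC| = r/sin(θ/2) = 14.151557/sin(42.0416°) = 21.132115
C = V + |VC|·bis = (-15.0030,-33.0037)
T_A = V + ((C−V)·d_A)·d_A = V + 15.6939·d_A = (-27.0608,-25.5959)
T_B = V + ((C−V)·d_B)·d_B = V + 15.6939·d_B = (-6.3918,-21.7736)
sweep = 180° − θ = 95.9167°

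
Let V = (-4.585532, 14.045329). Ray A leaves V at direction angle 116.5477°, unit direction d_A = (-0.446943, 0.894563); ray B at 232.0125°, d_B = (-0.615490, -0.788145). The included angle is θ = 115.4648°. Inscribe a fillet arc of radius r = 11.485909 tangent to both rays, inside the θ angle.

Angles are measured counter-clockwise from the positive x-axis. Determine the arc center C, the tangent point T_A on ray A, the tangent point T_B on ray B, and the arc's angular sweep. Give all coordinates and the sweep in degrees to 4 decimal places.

center=(-18.1016,15.3992) T_A=(-7.8268,20.5327) T_B=(-9.0491,8.3297) sweep=64.5352

bisector direction at 174.2801° = (-0.995021,0.099665)
center distance |VC| = r/sin(θ/2) = 11.485909/sin(57.7324°) = 13.583727
C = V + |VC|·bis = (-18.1016,15.3992)
T_A = V + ((C−V)·d_A)·d_A = V + 7.2520·d_A = (-7.8268,20.5327)
T_B = V + ((C−V)·d_B)·d_B = V + 7.2520·d_B = (-9.0491,8.3297)
sweep = 180° − θ = 64.5352°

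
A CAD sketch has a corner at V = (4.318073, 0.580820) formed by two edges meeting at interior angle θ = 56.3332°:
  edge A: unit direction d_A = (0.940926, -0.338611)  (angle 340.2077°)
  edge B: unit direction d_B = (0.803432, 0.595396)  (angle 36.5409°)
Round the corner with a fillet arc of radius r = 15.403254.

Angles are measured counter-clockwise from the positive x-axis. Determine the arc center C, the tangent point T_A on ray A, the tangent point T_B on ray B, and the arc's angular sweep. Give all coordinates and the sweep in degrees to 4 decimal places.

bisector direction at 8.3743° = (0.989338,0.145639)
center distance |VC| = r/sin(θ/2) = 15.403254/sin(28.1666°) = 32.631459
C = V + |VC|·bis = (36.6016,5.3332)
T_A = V + ((C−V)·d_A)·d_A = V + 28.7672·d_A = (31.3859,-9.1601)
T_B = V + ((C−V)·d_B)·d_B = V + 28.7672·d_B = (27.4306,17.7087)
sweep = 180° − θ = 123.6668°

center=(36.6016,5.3332) T_A=(31.3859,-9.1601) T_B=(27.4306,17.7087) sweep=123.6668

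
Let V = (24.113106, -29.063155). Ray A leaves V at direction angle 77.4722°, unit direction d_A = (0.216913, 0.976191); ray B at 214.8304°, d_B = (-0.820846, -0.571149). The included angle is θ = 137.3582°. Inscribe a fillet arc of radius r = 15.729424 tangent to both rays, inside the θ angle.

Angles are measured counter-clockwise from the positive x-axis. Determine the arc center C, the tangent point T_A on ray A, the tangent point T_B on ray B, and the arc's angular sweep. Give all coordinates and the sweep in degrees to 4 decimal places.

bisector direction at 146.1513° = (-0.830511,0.557002)
center distance |VC| = r/sin(θ/2) = 15.729424/sin(68.6791°) = 16.885060
C = V + |VC|·bis = (10.0899,-19.6581)
T_A = V + ((C−V)·d_A)·d_A = V + 6.1393·d_A = (25.4448,-23.0701)
T_B = V + ((C−V)·d_B)·d_B = V + 6.1393·d_B = (19.0737,-32.5696)
sweep = 180° − θ = 42.6418°

center=(10.0899,-19.6581) T_A=(25.4448,-23.0701) T_B=(19.0737,-32.5696) sweep=42.6418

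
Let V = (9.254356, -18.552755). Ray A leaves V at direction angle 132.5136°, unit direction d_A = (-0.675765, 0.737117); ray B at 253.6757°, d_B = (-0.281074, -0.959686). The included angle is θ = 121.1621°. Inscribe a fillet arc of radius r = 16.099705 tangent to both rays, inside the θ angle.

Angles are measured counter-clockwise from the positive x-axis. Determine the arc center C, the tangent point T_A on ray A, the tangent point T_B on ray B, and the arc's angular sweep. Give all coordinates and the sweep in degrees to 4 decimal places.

center=(-8.7481,-22.7403) T_A=(3.1193,-11.8607) T_B=(6.7026,-27.2655) sweep=58.8379

bisector direction at 193.0947° = (-0.973997,-0.226560)
center distance |VC| = r/sin(θ/2) = 16.099705/sin(60.5810°) = 18.483071
C = V + |VC|·bis = (-8.7481,-22.7403)
T_A = V + ((C−V)·d_A)·d_A = V + 9.0787·d_A = (3.1193,-11.8607)
T_B = V + ((C−V)·d_B)·d_B = V + 9.0787·d_B = (6.7026,-27.2655)
sweep = 180° − θ = 58.8379°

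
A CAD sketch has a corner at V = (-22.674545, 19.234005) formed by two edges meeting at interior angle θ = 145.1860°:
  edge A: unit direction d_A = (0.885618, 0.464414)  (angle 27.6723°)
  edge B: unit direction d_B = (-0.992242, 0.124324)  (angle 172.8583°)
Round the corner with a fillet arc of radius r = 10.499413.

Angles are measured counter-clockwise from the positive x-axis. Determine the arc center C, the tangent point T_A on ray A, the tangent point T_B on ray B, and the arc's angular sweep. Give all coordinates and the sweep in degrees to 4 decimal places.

center=(-24.6354,30.0612) T_A=(-19.7593,20.7627) T_B=(-25.9407,19.6432) sweep=34.8140

bisector direction at 100.2653° = (-0.178206,0.983993)
center distance |VC| = r/sin(θ/2) = 10.499413/sin(72.5930°) = 11.003324
C = V + |VC|·bis = (-24.6354,30.0612)
T_A = V + ((C−V)·d_A)·d_A = V + 3.2917·d_A = (-19.7593,20.7627)
T_B = V + ((C−V)·d_B)·d_B = V + 3.2917·d_B = (-25.9407,19.6432)
sweep = 180° − θ = 34.8140°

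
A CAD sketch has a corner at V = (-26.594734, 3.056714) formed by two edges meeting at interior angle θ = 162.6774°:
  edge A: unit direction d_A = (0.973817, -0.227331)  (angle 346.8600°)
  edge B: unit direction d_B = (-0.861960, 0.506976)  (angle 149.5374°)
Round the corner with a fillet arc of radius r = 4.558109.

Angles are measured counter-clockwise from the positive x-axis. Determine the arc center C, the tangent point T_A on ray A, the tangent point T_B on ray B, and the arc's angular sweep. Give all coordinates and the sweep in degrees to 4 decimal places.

bisector direction at 68.1987° = (0.371389,0.928477)
center distance |VC| = r/sin(θ/2) = 4.558109/sin(81.3387°) = 4.610690
C = V + |VC|·bis = (-24.8824,7.3376)
T_A = V + ((C−V)·d_A)·d_A = V + 0.6943·d_A = (-25.9186,2.8989)
T_B = V + ((C−V)·d_B)·d_B = V + 0.6943·d_B = (-27.1932,3.4087)
sweep = 180° − θ = 17.3226°

center=(-24.8824,7.3376) T_A=(-25.9186,2.8989) T_B=(-27.1932,3.4087) sweep=17.3226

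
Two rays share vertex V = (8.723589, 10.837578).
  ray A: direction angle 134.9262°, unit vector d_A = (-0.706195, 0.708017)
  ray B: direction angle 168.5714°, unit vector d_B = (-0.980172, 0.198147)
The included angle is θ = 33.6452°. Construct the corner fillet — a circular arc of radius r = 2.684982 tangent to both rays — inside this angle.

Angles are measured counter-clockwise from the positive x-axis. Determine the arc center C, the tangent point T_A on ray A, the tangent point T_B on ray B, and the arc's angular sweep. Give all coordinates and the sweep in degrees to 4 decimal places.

bisector direction at 151.7488° = (-0.880881,0.473338)
center distance |VC| = r/sin(θ/2) = 2.684982/sin(16.8226°) = 9.277453
C = V + |VC|·bis = (0.5513,15.2290)
T_A = V + ((C−V)·d_A)·d_A = V + 8.8804·d_A = (2.4523,17.1251)
T_B = V + ((C−V)·d_B)·d_B = V + 8.8804·d_B = (0.0192,12.5972)
sweep = 180° − θ = 146.3548°

center=(0.5513,15.2290) T_A=(2.4523,17.1251) T_B=(0.0192,12.5972) sweep=146.3548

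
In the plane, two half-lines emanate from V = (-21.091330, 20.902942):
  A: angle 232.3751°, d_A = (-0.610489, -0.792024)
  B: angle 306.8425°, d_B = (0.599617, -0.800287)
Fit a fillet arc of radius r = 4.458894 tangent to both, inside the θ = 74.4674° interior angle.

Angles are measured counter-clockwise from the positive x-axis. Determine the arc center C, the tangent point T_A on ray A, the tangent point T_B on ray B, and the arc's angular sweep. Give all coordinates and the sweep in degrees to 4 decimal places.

center=(-21.1416,13.5339) T_A=(-24.6732,16.2560) T_B=(-17.5733,16.2075) sweep=105.5326

bisector direction at 269.6088° = (-0.006828,-0.999977)
center distance |VC| = r/sin(θ/2) = 4.458894/sin(37.2337°) = 7.369250
C = V + |VC|·bis = (-21.1416,13.5339)
T_A = V + ((C−V)·d_A)·d_A = V + 5.8672·d_A = (-24.6732,16.2560)
T_B = V + ((C−V)·d_B)·d_B = V + 5.8672·d_B = (-17.5733,16.2075)
sweep = 180° − θ = 105.5326°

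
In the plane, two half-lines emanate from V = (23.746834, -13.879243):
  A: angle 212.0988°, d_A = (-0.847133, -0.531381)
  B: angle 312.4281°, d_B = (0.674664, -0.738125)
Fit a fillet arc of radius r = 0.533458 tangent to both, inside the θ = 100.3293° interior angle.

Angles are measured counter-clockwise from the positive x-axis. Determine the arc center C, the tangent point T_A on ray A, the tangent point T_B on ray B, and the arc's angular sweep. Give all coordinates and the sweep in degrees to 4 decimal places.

bisector direction at 262.2635° = (-0.134618,-0.990898)
center distance |VC| = r/sin(θ/2) = 0.533458/sin(50.1647°) = 0.694708
C = V + |VC|·bis = (23.6533,-14.5676)
T_A = V + ((C−V)·d_A)·d_A = V + 0.4450·d_A = (23.3698,-14.1157)
T_B = V + ((C−V)·d_B)·d_B = V + 0.4450·d_B = (24.0471,-14.2077)
sweep = 180° − θ = 79.6707°

center=(23.6533,-14.5676) T_A=(23.3698,-14.1157) T_B=(24.0471,-14.2077) sweep=79.6707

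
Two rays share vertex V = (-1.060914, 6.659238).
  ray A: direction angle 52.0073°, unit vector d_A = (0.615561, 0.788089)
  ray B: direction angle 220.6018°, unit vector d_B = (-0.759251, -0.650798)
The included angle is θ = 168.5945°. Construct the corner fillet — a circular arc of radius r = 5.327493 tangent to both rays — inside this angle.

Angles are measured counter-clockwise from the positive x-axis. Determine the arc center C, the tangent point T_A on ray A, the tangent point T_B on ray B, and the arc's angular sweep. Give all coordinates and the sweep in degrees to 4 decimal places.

bisector direction at 136.3046° = (-0.723022,0.690825)
center distance |VC| = r/sin(θ/2) = 5.327493/sin(84.2973°) = 5.353991
C = V + |VC|·bis = (-4.9320,10.3579)
T_A = V + ((C−V)·d_A)·d_A = V + 0.5320·d_A = (-0.7334,7.0785)
T_B = V + ((C−V)·d_B)·d_B = V + 0.5320·d_B = (-1.4648,6.3130)
sweep = 180° − θ = 11.4055°

center=(-4.9320,10.3579) T_A=(-0.7334,7.0785) T_B=(-1.4648,6.3130) sweep=11.4055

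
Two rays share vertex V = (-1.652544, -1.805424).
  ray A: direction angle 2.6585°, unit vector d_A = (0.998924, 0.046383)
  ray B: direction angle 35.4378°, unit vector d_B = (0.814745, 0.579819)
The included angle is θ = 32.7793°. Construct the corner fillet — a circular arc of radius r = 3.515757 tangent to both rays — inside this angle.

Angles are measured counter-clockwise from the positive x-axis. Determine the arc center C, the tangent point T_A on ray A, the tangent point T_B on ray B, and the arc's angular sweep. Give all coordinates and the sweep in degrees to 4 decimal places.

center=(10.1250,2.2610) T_A=(10.2881,-1.2510) T_B=(8.0865,5.1254) sweep=147.2207

bisector direction at 19.0482° = (0.945245,0.326363)
center distance |VC| = r/sin(θ/2) = 3.515757/sin(16.3896°) = 12.459793
C = V + |VC|·bis = (10.1250,2.2610)
T_A = V + ((C−V)·d_A)·d_A = V + 11.9535·d_A = (10.2881,-1.2510)
T_B = V + ((C−V)·d_B)·d_B = V + 11.9535·d_B = (8.0865,5.1254)
sweep = 180° − θ = 147.2207°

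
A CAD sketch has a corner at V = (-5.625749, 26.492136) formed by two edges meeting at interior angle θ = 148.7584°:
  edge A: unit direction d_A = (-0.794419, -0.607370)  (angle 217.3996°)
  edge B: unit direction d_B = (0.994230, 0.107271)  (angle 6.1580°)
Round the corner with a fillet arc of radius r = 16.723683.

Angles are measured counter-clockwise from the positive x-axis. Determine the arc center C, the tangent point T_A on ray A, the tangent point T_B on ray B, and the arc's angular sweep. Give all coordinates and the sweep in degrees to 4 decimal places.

bisector direction at 291.7788° = (0.371024,-0.928623)
center distance |VC| = r/sin(θ/2) = 16.723683/sin(74.3792°) = 17.365064
C = V + |VC|·bis = (0.8171,10.3665)
T_A = V + ((C−V)·d_A)·d_A = V + 4.6759·d_A = (-9.3404,23.6521)
T_B = V + ((C−V)·d_B)·d_B = V + 4.6759·d_B = (-0.9768,26.9937)
sweep = 180° − θ = 31.2416°

center=(0.8171,10.3665) T_A=(-9.3404,23.6521) T_B=(-0.9768,26.9937) sweep=31.2416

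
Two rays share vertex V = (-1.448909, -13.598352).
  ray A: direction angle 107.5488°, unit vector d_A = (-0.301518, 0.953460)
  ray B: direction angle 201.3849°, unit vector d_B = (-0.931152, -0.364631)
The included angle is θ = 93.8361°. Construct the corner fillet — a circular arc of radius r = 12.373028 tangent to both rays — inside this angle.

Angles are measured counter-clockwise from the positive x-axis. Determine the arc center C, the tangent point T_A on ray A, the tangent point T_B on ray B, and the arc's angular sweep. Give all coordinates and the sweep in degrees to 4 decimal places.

bisector direction at 154.4668° = (-0.902336,0.431033)
center distance |VC| = r/sin(θ/2) = 12.373028/sin(46.9181°) = 16.940593
C = V + |VC|·bis = (-16.7350,-6.2964)
T_A = V + ((C−V)·d_A)·d_A = V + 11.5712·d_A = (-4.9378,-2.5657)
T_B = V + ((C−V)·d_B)·d_B = V + 11.5712·d_B = (-12.2234,-17.8176)
sweep = 180° − θ = 86.1639°

center=(-16.7350,-6.2964) T_A=(-4.9378,-2.5657) T_B=(-12.2234,-17.8176) sweep=86.1639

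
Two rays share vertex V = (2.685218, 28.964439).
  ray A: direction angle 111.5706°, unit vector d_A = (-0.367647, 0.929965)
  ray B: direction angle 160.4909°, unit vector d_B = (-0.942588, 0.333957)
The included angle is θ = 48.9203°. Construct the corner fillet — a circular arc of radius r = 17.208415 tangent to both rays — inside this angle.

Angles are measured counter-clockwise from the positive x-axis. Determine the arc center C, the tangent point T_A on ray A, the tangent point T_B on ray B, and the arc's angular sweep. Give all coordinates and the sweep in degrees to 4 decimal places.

center=(-27.2262,57.8185) T_A=(-11.2229,64.1451) T_B=(-32.9730,41.5981) sweep=131.0797

bisector direction at 136.0308° = (-0.719713,0.694272)
center distance |VC| = r/sin(θ/2) = 17.208415/sin(24.4601°) = 41.560171
C = V + |VC|·bis = (-27.2262,57.8185)
T_A = V + ((C−V)·d_A)·d_A = V + 37.8301·d_A = (-11.2229,64.1451)
T_B = V + ((C−V)·d_B)·d_B = V + 37.8301·d_B = (-32.9730,41.5981)
sweep = 180° − θ = 131.0797°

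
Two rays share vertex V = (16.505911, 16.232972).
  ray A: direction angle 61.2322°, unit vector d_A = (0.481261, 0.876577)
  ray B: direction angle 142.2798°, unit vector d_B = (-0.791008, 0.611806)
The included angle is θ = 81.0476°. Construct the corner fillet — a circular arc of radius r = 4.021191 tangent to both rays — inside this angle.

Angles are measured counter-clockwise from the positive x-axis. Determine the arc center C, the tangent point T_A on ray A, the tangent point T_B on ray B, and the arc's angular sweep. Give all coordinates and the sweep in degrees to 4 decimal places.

center=(15.2450,22.2919) T_A=(18.7699,20.3566) T_B=(12.7848,19.1111) sweep=98.9524

bisector direction at 101.7560° = (-0.203744,0.979024)
center distance |VC| = r/sin(θ/2) = 4.021191/sin(40.5238°) = 6.188696
C = V + |VC|·bis = (15.2450,22.2919)
T_A = V + ((C−V)·d_A)·d_A = V + 4.7043·d_A = (18.7699,20.3566)
T_B = V + ((C−V)·d_B)·d_B = V + 4.7043·d_B = (12.7848,19.1111)
sweep = 180° − θ = 98.9524°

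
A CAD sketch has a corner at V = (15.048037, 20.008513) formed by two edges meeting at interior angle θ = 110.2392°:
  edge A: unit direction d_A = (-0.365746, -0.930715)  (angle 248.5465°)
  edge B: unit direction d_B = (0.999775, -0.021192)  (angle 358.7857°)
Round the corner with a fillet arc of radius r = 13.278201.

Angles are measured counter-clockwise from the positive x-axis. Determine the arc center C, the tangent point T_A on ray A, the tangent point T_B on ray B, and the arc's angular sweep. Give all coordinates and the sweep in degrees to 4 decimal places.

center=(24.0208,6.5371) T_A=(11.6626,11.3936) T_B=(24.3022,19.8124) sweep=69.7608

bisector direction at 303.6661° = (0.554352,-0.832282)
center distance |VC| = r/sin(θ/2) = 13.278201/sin(55.1196°) = 16.186068
C = V + |VC|·bis = (24.0208,6.5371)
T_A = V + ((C−V)·d_A)·d_A = V + 9.2563·d_A = (11.6626,11.3936)
T_B = V + ((C−V)·d_B)·d_B = V + 9.2563·d_B = (24.3022,19.8124)
sweep = 180° − θ = 69.7608°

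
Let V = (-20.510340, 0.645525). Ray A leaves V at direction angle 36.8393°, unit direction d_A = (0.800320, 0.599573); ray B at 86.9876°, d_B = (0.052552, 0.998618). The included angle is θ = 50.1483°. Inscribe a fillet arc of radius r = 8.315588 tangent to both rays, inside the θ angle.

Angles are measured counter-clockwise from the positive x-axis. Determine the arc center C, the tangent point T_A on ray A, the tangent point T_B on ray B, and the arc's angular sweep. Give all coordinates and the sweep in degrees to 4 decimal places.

bisector direction at 61.9135° = (0.470805,0.882237)
center distance |VC| = r/sin(θ/2) = 8.315588/sin(25.0741°) = 19.621916
C = V + |VC|·bis = (-11.2722,17.9567)
T_A = V + ((C−V)·d_A)·d_A = V + 17.7727·d_A = (-6.2864,11.3016)
T_B = V + ((C−V)·d_B)·d_B = V + 17.7727·d_B = (-19.5763,18.3937)
sweep = 180° − θ = 129.8517°

center=(-11.2722,17.9567) T_A=(-6.2864,11.3016) T_B=(-19.5763,18.3937) sweep=129.8517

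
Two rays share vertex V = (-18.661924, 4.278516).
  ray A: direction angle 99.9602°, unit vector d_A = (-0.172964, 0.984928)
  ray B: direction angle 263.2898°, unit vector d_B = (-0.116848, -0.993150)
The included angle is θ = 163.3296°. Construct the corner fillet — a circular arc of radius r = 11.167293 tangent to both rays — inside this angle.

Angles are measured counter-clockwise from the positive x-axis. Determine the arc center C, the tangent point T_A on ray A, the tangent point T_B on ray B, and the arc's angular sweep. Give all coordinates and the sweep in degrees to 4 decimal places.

center=(-29.9439,3.9585) T_A=(-18.9449,5.8900) T_B=(-18.8531,2.6536) sweep=16.6704

bisector direction at 181.6250° = (-0.999598,-0.028358)
center distance |VC| = r/sin(θ/2) = 11.167293/sin(81.6648°) = 11.286513
C = V + |VC|·bis = (-29.9439,3.9585)
T_A = V + ((C−V)·d_A)·d_A = V + 1.6361·d_A = (-18.9449,5.8900)
T_B = V + ((C−V)·d_B)·d_B = V + 1.6361·d_B = (-18.8531,2.6536)
sweep = 180° − θ = 16.6704°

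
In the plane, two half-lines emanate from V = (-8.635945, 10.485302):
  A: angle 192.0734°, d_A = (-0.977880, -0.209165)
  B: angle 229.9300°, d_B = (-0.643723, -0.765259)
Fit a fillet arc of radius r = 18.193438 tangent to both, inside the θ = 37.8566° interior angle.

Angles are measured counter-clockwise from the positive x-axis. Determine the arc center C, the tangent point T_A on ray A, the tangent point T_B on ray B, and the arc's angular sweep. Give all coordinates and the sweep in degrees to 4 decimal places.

center=(-56.7102,-18.4025) T_A=(-60.5156,-0.6115) T_B=(-42.7875,-30.1141) sweep=142.1434

bisector direction at 211.0017° = (-0.857152,-0.515064)
center distance |VC| = r/sin(θ/2) = 18.193438/sin(18.9283°) = 56.085997
C = V + |VC|·bis = (-56.7102,-18.4025)
T_A = V + ((C−V)·d_A)·d_A = V + 53.0532·d_A = (-60.5156,-0.6115)
T_B = V + ((C−V)·d_B)·d_B = V + 53.0532·d_B = (-42.7875,-30.1141)
sweep = 180° − θ = 142.1434°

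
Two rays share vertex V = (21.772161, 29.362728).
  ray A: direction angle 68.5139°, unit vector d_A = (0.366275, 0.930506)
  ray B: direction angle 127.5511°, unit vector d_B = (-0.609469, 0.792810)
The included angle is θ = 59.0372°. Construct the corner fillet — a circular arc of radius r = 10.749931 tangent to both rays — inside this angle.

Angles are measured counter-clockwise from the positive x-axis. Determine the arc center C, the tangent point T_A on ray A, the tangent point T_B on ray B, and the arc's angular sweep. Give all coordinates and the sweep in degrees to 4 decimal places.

bisector direction at 98.0325° = (-0.139735,0.990189)
center distance |VC| = r/sin(θ/2) = 10.749931/sin(29.5186°) = 21.818142
C = V + |VC|·bis = (18.7234,50.9668)
T_A = V + ((C−V)·d_A)·d_A = V + 18.9861·d_A = (28.7263,47.0294)
T_B = V + ((C−V)·d_B)·d_B = V + 18.9861·d_B = (10.2008,44.4151)
sweep = 180° − θ = 120.9628°

center=(18.7234,50.9668) T_A=(28.7263,47.0294) T_B=(10.2008,44.4151) sweep=120.9628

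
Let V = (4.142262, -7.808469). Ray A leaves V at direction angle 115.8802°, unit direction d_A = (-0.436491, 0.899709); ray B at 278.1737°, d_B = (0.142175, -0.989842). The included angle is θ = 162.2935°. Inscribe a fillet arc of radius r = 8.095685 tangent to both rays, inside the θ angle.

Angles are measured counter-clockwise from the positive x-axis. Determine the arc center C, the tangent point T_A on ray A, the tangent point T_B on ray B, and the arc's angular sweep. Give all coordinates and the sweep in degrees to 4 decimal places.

center=(-3.6919,-10.2076) T_A=(3.5919,-6.6740) T_B=(4.3215,-9.0566) sweep=17.7065

bisector direction at 197.0269° = (-0.956167,-0.292821)
center distance |VC| = r/sin(θ/2) = 8.095685/sin(81.1467°) = 8.193302
C = V + |VC|·bis = (-3.6919,-10.2076)
T_A = V + ((C−V)·d_A)·d_A = V + 1.2610·d_A = (3.5919,-6.6740)
T_B = V + ((C−V)·d_B)·d_B = V + 1.2610·d_B = (4.3215,-9.0566)
sweep = 180° − θ = 17.7065°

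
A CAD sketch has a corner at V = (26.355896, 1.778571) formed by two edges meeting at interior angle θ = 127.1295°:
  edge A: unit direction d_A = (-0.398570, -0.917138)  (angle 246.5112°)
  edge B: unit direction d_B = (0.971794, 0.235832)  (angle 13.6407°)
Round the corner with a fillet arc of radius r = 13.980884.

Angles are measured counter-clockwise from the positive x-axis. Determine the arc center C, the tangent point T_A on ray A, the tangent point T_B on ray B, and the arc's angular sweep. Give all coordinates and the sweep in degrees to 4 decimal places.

center=(36.4079,-10.1687) T_A=(23.5855,-4.5964) T_B=(33.1107,3.4178) sweep=52.8705

bisector direction at 310.0759° = (0.643802,-0.765192)
center distance |VC| = r/sin(θ/2) = 13.980884/sin(63.5647°) = 15.613458
C = V + |VC|·bis = (36.4079,-10.1687)
T_A = V + ((C−V)·d_A)·d_A = V + 6.9509·d_A = (23.5855,-4.5964)
T_B = V + ((C−V)·d_B)·d_B = V + 6.9509·d_B = (33.1107,3.4178)
sweep = 180° − θ = 52.8705°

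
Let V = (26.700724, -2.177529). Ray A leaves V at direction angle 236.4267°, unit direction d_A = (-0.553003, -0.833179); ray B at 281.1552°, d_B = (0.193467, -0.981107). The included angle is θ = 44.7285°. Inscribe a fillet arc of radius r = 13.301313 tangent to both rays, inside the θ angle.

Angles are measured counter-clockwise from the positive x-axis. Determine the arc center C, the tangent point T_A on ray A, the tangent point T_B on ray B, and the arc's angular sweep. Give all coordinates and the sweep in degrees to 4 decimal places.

center=(19.9053,-36.4687) T_A=(8.8229,-29.1131) T_B=(32.9553,-33.8954) sweep=135.2715

bisector direction at 258.7910° = (-0.194389,-0.980924)
center distance |VC| = r/sin(θ/2) = 13.301313/sin(22.3642°) = 34.958063
C = V + |VC|·bis = (19.9053,-36.4687)
T_A = V + ((C−V)·d_A)·d_A = V + 32.3286·d_A = (8.8229,-29.1131)
T_B = V + ((C−V)·d_B)·d_B = V + 32.3286·d_B = (32.9553,-33.8954)
sweep = 180° − θ = 135.2715°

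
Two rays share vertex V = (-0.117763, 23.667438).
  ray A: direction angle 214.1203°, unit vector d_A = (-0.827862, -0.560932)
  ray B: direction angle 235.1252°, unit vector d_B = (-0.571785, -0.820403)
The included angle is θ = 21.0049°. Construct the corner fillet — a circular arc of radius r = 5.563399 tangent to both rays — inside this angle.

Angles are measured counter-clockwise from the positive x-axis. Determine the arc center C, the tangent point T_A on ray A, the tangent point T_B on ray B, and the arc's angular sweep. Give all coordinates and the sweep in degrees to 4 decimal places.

center=(-21.8414,2.2280) T_A=(-24.9621,6.8337) T_B=(-17.2772,-0.9531) sweep=158.9951

bisector direction at 224.6227° = (-0.711747,-0.702436)
center distance |VC| = r/sin(θ/2) = 5.563399/sin(10.5024°) = 30.521578
C = V + |VC|·bis = (-21.8414,2.2280)
T_A = V + ((C−V)·d_A)·d_A = V + 30.0103·d_A = (-24.9621,6.8337)
T_B = V + ((C−V)·d_B)·d_B = V + 30.0103·d_B = (-17.2772,-0.9531)
sweep = 180° − θ = 158.9951°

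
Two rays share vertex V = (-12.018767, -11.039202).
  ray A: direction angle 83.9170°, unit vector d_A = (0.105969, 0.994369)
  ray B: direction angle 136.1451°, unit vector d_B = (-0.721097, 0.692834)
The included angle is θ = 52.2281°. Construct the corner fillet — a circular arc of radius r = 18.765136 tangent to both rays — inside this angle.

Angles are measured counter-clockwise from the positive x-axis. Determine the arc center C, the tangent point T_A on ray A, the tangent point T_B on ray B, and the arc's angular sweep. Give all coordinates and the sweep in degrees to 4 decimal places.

center=(-26.6217,29.0144) T_A=(-7.9622,27.0259) T_B=(-39.6228,15.4829) sweep=127.7719

bisector direction at 110.0311° = (-0.342529,0.939507)
center distance |VC| = r/sin(θ/2) = 18.765136/sin(26.1140°) = 42.632595
C = V + |VC|·bis = (-26.6217,29.0144)
T_A = V + ((C−V)·d_A)·d_A = V + 38.2806·d_A = (-7.9622,27.0259)
T_B = V + ((C−V)·d_B)·d_B = V + 38.2806·d_B = (-39.6228,15.4829)
sweep = 180° − θ = 127.7719°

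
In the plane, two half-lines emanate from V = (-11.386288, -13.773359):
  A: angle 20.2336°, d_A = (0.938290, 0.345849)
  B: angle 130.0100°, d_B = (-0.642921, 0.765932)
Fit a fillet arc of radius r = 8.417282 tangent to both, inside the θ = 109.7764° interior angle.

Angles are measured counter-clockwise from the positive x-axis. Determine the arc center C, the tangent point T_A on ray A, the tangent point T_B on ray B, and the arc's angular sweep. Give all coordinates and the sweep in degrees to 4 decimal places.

center=(-8.7443,-3.8287) T_A=(-5.8332,-11.7265) T_B=(-15.1913,-9.2403) sweep=70.2236

bisector direction at 75.1218° = (0.256765,0.966474)
center distance |VC| = r/sin(θ/2) = 8.417282/sin(54.8882°) = 10.289682
C = V + |VC|·bis = (-8.7443,-3.8287)
T_A = V + ((C−V)·d_A)·d_A = V + 5.9184·d_A = (-5.8332,-11.7265)
T_B = V + ((C−V)·d_B)·d_B = V + 5.9184·d_B = (-15.1913,-9.2403)
sweep = 180° − θ = 70.2236°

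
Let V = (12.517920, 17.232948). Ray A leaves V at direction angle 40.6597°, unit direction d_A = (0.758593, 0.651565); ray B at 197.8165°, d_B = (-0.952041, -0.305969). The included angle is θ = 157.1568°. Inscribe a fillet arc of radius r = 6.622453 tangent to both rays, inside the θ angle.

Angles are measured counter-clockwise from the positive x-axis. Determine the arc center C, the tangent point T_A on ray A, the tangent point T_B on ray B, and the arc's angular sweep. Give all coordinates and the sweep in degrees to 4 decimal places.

bisector direction at 119.2381° = (-0.488440,0.872597)
center distance |VC| = r/sin(θ/2) = 6.622453/sin(78.5784°) = 6.756250
C = V + |VC|·bis = (9.2179,23.1284)
T_A = V + ((C−V)·d_A)·d_A = V + 1.3379·d_A = (13.5329,18.1047)
T_B = V + ((C−V)·d_B)·d_B = V + 1.3379·d_B = (11.2442,16.8236)
sweep = 180° − θ = 22.8432°

center=(9.2179,23.1284) T_A=(13.5329,18.1047) T_B=(11.2442,16.8236) sweep=22.8432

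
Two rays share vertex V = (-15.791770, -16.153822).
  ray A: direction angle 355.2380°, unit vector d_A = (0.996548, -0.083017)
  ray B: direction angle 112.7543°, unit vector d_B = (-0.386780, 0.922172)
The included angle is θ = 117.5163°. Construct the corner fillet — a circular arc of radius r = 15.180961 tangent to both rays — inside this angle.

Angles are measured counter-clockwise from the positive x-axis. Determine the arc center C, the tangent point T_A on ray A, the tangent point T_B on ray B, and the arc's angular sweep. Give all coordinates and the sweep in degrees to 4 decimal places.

bisector direction at 53.9962° = (0.587840,0.808977)
center distance |VC| = r/sin(θ/2) = 15.180961/sin(58.7582°) = 17.755808
C = V + |VC|·bis = (-5.3542,-1.7898)
T_A = V + ((C−V)·d_A)·d_A = V + 9.2091·d_A = (-6.6145,-16.9183)
T_B = V + ((C−V)·d_B)·d_B = V + 9.2091·d_B = (-19.3537,-7.6615)
sweep = 180° − θ = 62.4837°

center=(-5.3542,-1.7898) T_A=(-6.6145,-16.9183) T_B=(-19.3537,-7.6615) sweep=62.4837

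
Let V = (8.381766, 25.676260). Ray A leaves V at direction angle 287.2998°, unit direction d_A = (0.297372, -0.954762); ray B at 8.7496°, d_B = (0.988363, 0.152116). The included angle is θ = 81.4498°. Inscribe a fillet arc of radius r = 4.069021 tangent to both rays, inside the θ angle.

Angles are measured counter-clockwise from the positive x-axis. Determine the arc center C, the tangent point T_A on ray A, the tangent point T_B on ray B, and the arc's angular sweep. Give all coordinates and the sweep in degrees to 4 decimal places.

bisector direction at 328.0247° = (0.848276,-0.529554)
center distance |VC| = r/sin(θ/2) = 4.069021/sin(40.7249°) = 6.236737
C = V + |VC|·bis = (13.6722,22.3736)
T_A = V + ((C−V)·d_A)·d_A = V + 4.7265·d_A = (9.7873,21.1636)
T_B = V + ((C−V)·d_B)·d_B = V + 4.7265·d_B = (13.0533,26.3952)
sweep = 180° − θ = 98.5502°

center=(13.6722,22.3736) T_A=(9.7873,21.1636) T_B=(13.0533,26.3952) sweep=98.5502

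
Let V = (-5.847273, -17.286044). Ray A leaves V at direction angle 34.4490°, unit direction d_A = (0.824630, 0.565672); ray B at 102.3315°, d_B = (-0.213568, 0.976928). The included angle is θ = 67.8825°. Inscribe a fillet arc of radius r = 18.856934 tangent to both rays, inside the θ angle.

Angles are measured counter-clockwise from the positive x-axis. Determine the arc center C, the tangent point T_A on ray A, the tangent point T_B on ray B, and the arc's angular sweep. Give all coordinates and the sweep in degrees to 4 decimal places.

center=(6.5908,14.1132) T_A=(17.2576,-1.4368) T_B=(-11.8311,10.0860) sweep=112.1175

bisector direction at 68.3902° = (0.368283,0.929714)
center distance |VC| = r/sin(θ/2) = 18.856934/sin(33.9412°) = 33.773057
C = V + |VC|·bis = (6.5908,14.1132)
T_A = V + ((C−V)·d_A)·d_A = V + 28.0185·d_A = (17.2576,-1.4368)
T_B = V + ((C−V)·d_B)·d_B = V + 28.0185·d_B = (-11.8311,10.0860)
sweep = 180° − θ = 112.1175°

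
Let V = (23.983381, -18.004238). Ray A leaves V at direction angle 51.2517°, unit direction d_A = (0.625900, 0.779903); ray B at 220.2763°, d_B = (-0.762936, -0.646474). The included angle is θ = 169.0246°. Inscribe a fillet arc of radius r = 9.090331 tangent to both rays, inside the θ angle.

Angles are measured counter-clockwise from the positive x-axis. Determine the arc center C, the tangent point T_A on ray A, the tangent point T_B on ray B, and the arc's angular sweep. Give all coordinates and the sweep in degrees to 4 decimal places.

center=(17.4404,-11.6335) T_A=(24.5300,-17.3231) T_B=(23.3171,-18.5688) sweep=10.9754

bisector direction at 135.7640° = (-0.716472,0.697615)
center distance |VC| = r/sin(θ/2) = 9.090331/sin(84.5123°) = 9.132186
C = V + |VC|·bis = (17.4404,-11.6335)
T_A = V + ((C−V)·d_A)·d_A = V + 0.8733·d_A = (24.5300,-17.3231)
T_B = V + ((C−V)·d_B)·d_B = V + 0.8733·d_B = (23.3171,-18.5688)
sweep = 180° − θ = 10.9754°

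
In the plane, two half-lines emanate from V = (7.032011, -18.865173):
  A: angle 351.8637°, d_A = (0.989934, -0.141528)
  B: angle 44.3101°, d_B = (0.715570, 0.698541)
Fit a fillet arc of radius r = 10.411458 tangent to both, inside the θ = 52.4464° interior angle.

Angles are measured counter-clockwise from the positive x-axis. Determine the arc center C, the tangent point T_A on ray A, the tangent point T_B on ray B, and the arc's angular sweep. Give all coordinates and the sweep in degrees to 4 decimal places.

bisector direction at 18.0869° = (0.950587,0.310459)
center distance |VC| = r/sin(θ/2) = 10.411458/sin(26.2232°) = 23.562311
C = V + |VC|·bis = (29.4300,-11.5500)
T_A = V + ((C−V)·d_A)·d_A = V + 21.1373·d_A = (27.9565,-21.8567)
T_B = V + ((C−V)·d_B)·d_B = V + 21.1373·d_B = (22.1572,-4.0999)
sweep = 180° − θ = 127.5536°

center=(29.4300,-11.5500) T_A=(27.9565,-21.8567) T_B=(22.1572,-4.0999) sweep=127.5536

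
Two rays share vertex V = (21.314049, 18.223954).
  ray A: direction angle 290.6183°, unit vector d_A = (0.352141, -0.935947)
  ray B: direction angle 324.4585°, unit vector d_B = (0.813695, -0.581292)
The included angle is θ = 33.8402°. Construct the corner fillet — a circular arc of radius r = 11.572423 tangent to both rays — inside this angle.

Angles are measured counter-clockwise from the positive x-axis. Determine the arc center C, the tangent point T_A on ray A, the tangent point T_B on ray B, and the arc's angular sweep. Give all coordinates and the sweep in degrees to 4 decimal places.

bisector direction at 307.5384° = (0.609293,-0.792945)
center distance |VC| = r/sin(θ/2) = 11.572423/sin(16.9201°) = 39.762607
C = V + |VC|·bis = (45.5411,-13.3056)
T_A = V + ((C−V)·d_A)·d_A = V + 38.0413·d_A = (34.7100,-17.3807)
T_B = V + ((C−V)·d_B)·d_B = V + 38.0413·d_B = (52.2681,-3.8892)
sweep = 180° − θ = 146.1598°

center=(45.5411,-13.3056) T_A=(34.7100,-17.3807) T_B=(52.2681,-3.8892) sweep=146.1598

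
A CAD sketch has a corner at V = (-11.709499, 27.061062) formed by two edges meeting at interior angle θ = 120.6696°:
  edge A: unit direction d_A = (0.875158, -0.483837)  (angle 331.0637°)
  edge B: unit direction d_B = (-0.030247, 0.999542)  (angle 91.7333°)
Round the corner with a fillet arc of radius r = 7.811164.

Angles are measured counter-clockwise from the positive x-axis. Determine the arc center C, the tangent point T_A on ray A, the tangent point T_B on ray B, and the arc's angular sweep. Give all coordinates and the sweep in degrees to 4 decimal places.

bisector direction at 31.3985° = (0.853564,0.520987)
center distance |VC| = r/sin(θ/2) = 7.811164/sin(60.3348°) = 8.989382
C = V + |VC|·bis = (-4.0365,31.7444)
T_A = V + ((C−V)·d_A)·d_A = V + 4.4491·d_A = (-7.8158,24.9084)
T_B = V + ((C−V)·d_B)·d_B = V + 4.4491·d_B = (-11.8441,31.5081)
sweep = 180° − θ = 59.3304°

center=(-4.0365,31.7444) T_A=(-7.8158,24.9084) T_B=(-11.8441,31.5081) sweep=59.3304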